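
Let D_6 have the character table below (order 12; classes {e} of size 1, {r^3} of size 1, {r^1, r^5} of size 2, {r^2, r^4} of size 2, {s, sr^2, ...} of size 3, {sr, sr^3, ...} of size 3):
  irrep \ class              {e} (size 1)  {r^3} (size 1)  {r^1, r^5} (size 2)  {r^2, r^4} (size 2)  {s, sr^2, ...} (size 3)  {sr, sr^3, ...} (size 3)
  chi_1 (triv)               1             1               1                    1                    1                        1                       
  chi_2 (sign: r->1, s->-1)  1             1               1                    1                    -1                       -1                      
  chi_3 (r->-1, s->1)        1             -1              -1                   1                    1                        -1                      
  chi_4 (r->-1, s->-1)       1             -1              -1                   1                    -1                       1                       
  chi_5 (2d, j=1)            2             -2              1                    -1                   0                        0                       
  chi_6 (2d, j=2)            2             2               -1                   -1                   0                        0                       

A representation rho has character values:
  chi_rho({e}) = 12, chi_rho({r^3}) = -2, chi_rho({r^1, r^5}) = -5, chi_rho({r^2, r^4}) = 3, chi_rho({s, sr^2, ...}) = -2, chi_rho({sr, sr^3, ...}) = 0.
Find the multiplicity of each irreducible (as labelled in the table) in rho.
Multiplicities: chi_1: 0, chi_2: 1, chi_3: 2, chi_4: 3, chi_5: 1, chi_6: 2.

Argument: Use <chi_rho, chi> = (1/|G|) sum_C |C| * chi_rho(C) * conj(chi(C)) with |G| = 12 for each irreducible chi in the table:
  <chi_rho, chi_1> = (1/12)[1*(12)*conj(1) + 1*(-2)*conj(1) + 2*(-5)*conj(1) + 2*(3)*conj(1) + 3*(-2)*conj(1) + 3*(0)*conj(1)]
      = (1/12)[(12) + (-2) + (-10) + (6) + (-6) + (0)] = 0/12 = 0
  <chi_rho, chi_2> = (1/12)[1*(12)*conj(1) + 1*(-2)*conj(1) + 2*(-5)*conj(1) + 2*(3)*conj(1) + 3*(-2)*conj(-1) + 3*(0)*conj(-1)]
      = (1/12)[(12) + (-2) + (-10) + (6) + (6) + (0)] = 12/12 = 1
  <chi_rho, chi_3> = (1/12)[1*(12)*conj(1) + 1*(-2)*conj(-1) + 2*(-5)*conj(-1) + 2*(3)*conj(1) + 3*(-2)*conj(1) + 3*(0)*conj(-1)]
      = (1/12)[(12) + (2) + (10) + (6) + (-6) + (0)] = 24/12 = 2
  <chi_rho, chi_4> = (1/12)[1*(12)*conj(1) + 1*(-2)*conj(-1) + 2*(-5)*conj(-1) + 2*(3)*conj(1) + 3*(-2)*conj(-1) + 3*(0)*conj(1)]
      = (1/12)[(12) + (2) + (10) + (6) + (6) + (0)] = 36/12 = 3
  <chi_rho, chi_5> = (1/12)[1*(12)*conj(2) + 1*(-2)*conj(-2) + 2*(-5)*conj(1) + 2*(3)*conj(-1) + 3*(-2)*conj(0) + 3*(0)*conj(0)]
      = (1/12)[(24) + (4) + (-10) + (-6) + (0) + (0)] = 12/12 = 1
  <chi_rho, chi_6> = (1/12)[1*(12)*conj(2) + 1*(-2)*conj(2) + 2*(-5)*conj(-1) + 2*(3)*conj(-1) + 3*(-2)*conj(0) + 3*(0)*conj(0)]
      = (1/12)[(24) + (-4) + (10) + (-6) + (0) + (0)] = 24/12 = 2
Dimension check: dim(rho) = sum (mult * dim) = 0*1 + 1*1 + 2*1 + 3*1 + 1*2 + 2*2 = 12 = chi_rho(e) = 12.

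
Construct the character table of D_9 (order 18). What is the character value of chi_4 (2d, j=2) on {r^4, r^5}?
Conjugacy classes: {e} of size 1, {r^1, r^8} of size 2, {r^2, r^7} of size 2, {r^3, r^6} of size 2, {r^4, r^5} of size 2, {s, sr, ..., sr^8} of size 9.
Character table:
  irrep \ class              {e} (size 1)  {r^1, r^8} (size 2)  {r^2, r^7} (size 2)  {r^3, r^6} (size 2)  {r^4, r^5} (size 2)  {s, sr, ..., sr^8} (size 9)
  chi_1 (triv)               1             1                    1                    1                    1                    1                          
  chi_2 (sign: r->1, s->-1)  1             1                    1                    1                    1                    -1                         
  chi_3 (2d, j=1)            2             2*cos(2*pi/9)        2*cos(4*pi/9)        -1                   -2*cos(pi/9)         0                          
  chi_4 (2d, j=2)            2             2*cos(4*pi/9)        -2*cos(pi/9)         -1                   2*cos(2*pi/9)        0                          
  chi_5 (2d, j=3)            2             -1                   -1                   2                    -1                   0                          
  chi_6 (2d, j=4)            2             -2*cos(pi/9)         2*cos(2*pi/9)        -1                   2*cos(4*pi/9)        0                          

Spot check: chi_4 (2d, j=2) on {r^4, r^5} = 2*cos(2*pi/9).

Why: D_9 has order 2*9 = 18 with 6 conjugacy classes, hence 6 irreducibles. Sum of squared dims 1 + 1 + 4 + 4 + 4 + 4 = 18 = |G|. Linear characters come from the abelianisation; the 2-dimensional irreps have character r^k -> 2*cos(2*pi*j*k/9), reflections -> 0.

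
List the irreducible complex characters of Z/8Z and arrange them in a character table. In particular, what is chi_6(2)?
Character table of Z/8Z (irreps indexed chi_0,...,chi_7 with chi_k(m) = zeta_8^(k*m), zeta_8 = exp(2*pi*i/8)):
  irrep \ class  {0} (size 1)  {1} (size 1)    {2} (size 1)  {3} (size 1)    {4} (size 1)  {5} (size 1)    {6} (size 1)  {7} (size 1)  
  chi_0          1             1               1             1               1             1               1             1             
  chi_1          1             exp(I*pi/4)     I             exp(3*I*pi/4)   -1            exp(-3*I*pi/4)  -I            exp(-I*pi/4)  
  chi_2          1             I               -1            -I              1             I               -1            -I            
  chi_3          1             exp(3*I*pi/4)   -I            exp(I*pi/4)     -1            exp(-I*pi/4)    I             exp(-3*I*pi/4)
  chi_4          1             -1              1             -1              1             -1              1             -1            
  chi_5          1             exp(-3*I*pi/4)  I             exp(-I*pi/4)    -1            exp(I*pi/4)     -I            exp(3*I*pi/4) 
  chi_6          1             -I              -1            I               1             -I              -1            I             
  chi_7          1             exp(-I*pi/4)    -I            exp(-3*I*pi/4)  -1            exp(3*I*pi/4)   I             exp(I*pi/4)   

Spot check: chi_6(2) = zeta_8^(6*2) = zeta_8^12 = -1.

Argument: Z/8Z is abelian, so all 8 irreducible complex representations are 1-dimensional. They are given by chi_k(m) = zeta_8^(k*m) for k = 0,...,7. Row orthogonality: sum_m chi_k(m) conj(chi_l(m)) = 8 * [k = l].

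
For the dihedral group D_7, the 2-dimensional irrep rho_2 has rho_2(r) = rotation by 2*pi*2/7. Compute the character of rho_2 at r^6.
chi_{rho_2}(r^6) = 2*cos(2*pi*2*6/7) = -2*cos(3*pi/7)

Argument: rho_2(r^6) is rotation by angle 2*pi*2*6/7, whose trace is 2*cos(2*pi*2*6/7) = -2*cos(3*pi/7).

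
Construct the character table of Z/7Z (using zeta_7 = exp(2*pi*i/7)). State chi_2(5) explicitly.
Character table of Z/7Z (irreps indexed chi_0,...,chi_6 with chi_k(m) = zeta_7^(k*m), zeta_7 = exp(2*pi*i/7)):
  irrep \ class  {0} (size 1)  {1} (size 1)    {2} (size 1)    {3} (size 1)    {4} (size 1)    {5} (size 1)    {6} (size 1)  
  chi_0          1             1               1               1               1               1               1             
  chi_1          1             exp(2*I*pi/7)   exp(4*I*pi/7)   exp(6*I*pi/7)   exp(-6*I*pi/7)  exp(-4*I*pi/7)  exp(-2*I*pi/7)
  chi_2          1             exp(4*I*pi/7)   exp(-6*I*pi/7)  exp(-2*I*pi/7)  exp(2*I*pi/7)   exp(6*I*pi/7)   exp(-4*I*pi/7)
  chi_3          1             exp(6*I*pi/7)   exp(-2*I*pi/7)  exp(4*I*pi/7)   exp(-4*I*pi/7)  exp(2*I*pi/7)   exp(-6*I*pi/7)
  chi_4          1             exp(-6*I*pi/7)  exp(2*I*pi/7)   exp(-4*I*pi/7)  exp(4*I*pi/7)   exp(-2*I*pi/7)  exp(6*I*pi/7) 
  chi_5          1             exp(-4*I*pi/7)  exp(6*I*pi/7)   exp(2*I*pi/7)   exp(-2*I*pi/7)  exp(-6*I*pi/7)  exp(4*I*pi/7) 
  chi_6          1             exp(-2*I*pi/7)  exp(-4*I*pi/7)  exp(-6*I*pi/7)  exp(6*I*pi/7)   exp(4*I*pi/7)   exp(2*I*pi/7) 

Spot check: chi_2(5) = zeta_7^(2*5) = zeta_7^10 = exp(6*I*pi/7).

Why: Z/7Z is abelian, so all 7 irreducible complex representations are 1-dimensional. They are given by chi_k(m) = zeta_7^(k*m) for k = 0,...,6. Row orthogonality: sum_m chi_k(m) conj(chi_l(m)) = 7 * [k = l].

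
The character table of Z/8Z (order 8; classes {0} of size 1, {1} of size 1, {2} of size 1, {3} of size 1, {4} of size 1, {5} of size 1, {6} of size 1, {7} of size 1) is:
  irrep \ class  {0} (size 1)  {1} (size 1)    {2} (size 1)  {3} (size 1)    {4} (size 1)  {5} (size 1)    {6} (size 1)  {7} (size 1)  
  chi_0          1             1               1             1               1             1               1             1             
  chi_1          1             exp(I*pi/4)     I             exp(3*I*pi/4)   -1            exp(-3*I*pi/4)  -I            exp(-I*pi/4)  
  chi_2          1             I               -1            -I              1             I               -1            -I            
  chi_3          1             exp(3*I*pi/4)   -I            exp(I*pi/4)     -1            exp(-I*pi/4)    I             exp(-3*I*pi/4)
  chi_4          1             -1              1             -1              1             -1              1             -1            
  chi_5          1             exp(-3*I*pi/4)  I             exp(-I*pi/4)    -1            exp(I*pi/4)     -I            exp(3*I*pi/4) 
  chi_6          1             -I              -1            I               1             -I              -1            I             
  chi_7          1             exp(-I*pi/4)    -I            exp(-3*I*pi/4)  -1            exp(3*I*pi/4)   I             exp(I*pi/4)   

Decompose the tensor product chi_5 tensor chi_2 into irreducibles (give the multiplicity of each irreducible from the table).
chi_5 tensor chi_2 = chi_7 (all other irreducibles have multiplicity 0).

Explanation: The character of a tensor product is the pointwise product (chi_5 * chi_2)(C) = chi_5(C) * chi_2(C):
  {0}: (1)*(1), {1}: (exp(-3*I*pi/4))*(I), {2}: (I)*(-1), {3}: (exp(-I*pi/4))*(-I), {4}: (-1)*(1), {5}: (exp(I*pi/4))*(I), {6}: (-I)*(-1), {7}: (exp(3*I*pi/4))*(-I)
so (chi_5 * chi_2) takes values
  {0} -> 1, {1} -> exp(-I*pi/4), {2} -> -I, {3} -> -exp(I*pi/4), {4} -> -1, {5} -> exp(3*I*pi/4), {6} -> I, {7} -> -exp(-3*I*pi/4).
Now take the inner product of this character with each irreducible chi from the table, <chi_5*chi_2, chi> = (1/8) sum_C |C| (chi_5*chi_2)(C) conj(chi(C)):
  <chi_5*chi_2, chi_0> = (1/8)[1*(1)*conj(1) + 1*(exp(-I*pi/4))*conj(1) + 1*(-I)*conj(1) + 1*(-exp(I*pi/4))*conj(1) + 1*(-1)*conj(1) + 1*(exp(3*I*pi/4))*conj(1) + 1*(I)*conj(1) + 1*(-exp(-3*I*pi/4))*conj(1)]
      = (1/8)[(1) + (exp(-I*pi/4)) + (-I) + (-exp(I*pi/4)) + (-1) + (exp(3*I*pi/4)) + (I) + (-exp(-3*I*pi/4))] = 0/8 = 0
  <chi_5*chi_2, chi_1> = (1/8)[1*(1)*conj(1) + 1*(exp(-I*pi/4))*conj(exp(I*pi/4)) + 1*(-I)*conj(I) + 1*(-exp(I*pi/4))*conj(exp(3*I*pi/4)) + 1*(-1)*conj(-1) + 1*(exp(3*I*pi/4))*conj(exp(-3*I*pi/4)) + 1*(I)*conj(-I) + 1*(-exp(-3*I*pi/4))*conj(exp(-I*pi/4))]
      = (1/8)[(1) + (-I) + (-1) + (I) + (1) + (-I) + (-1) + (I)] = 0/8 = 0
  <chi_5*chi_2, chi_2> = (1/8)[1*(1)*conj(1) + 1*(exp(-I*pi/4))*conj(I) + 1*(-I)*conj(-1) + 1*(-exp(I*pi/4))*conj(-I) + 1*(-1)*conj(1) + 1*(exp(3*I*pi/4))*conj(I) + 1*(I)*conj(-1) + 1*(-exp(-3*I*pi/4))*conj(-I)]
      = (1/8)[(1) + (-exp(I*pi/4)) + (I) + (-exp(3*I*pi/4)) + (-1) + (-exp(-3*I*pi/4)) + (-I) + (-exp(-I*pi/4))] = 0/8 = 0
  <chi_5*chi_2, chi_3> = (1/8)[1*(1)*conj(1) + 1*(exp(-I*pi/4))*conj(exp(3*I*pi/4)) + 1*(-I)*conj(-I) + 1*(-exp(I*pi/4))*conj(exp(I*pi/4)) + 1*(-1)*conj(-1) + 1*(exp(3*I*pi/4))*conj(exp(-I*pi/4)) + 1*(I)*conj(I) + 1*(-exp(-3*I*pi/4))*conj(exp(-3*I*pi/4))]
      = (1/8)[(1) + (-1) + (1) + (-1) + (1) + (-1) + (1) + (-1)] = 0/8 = 0
  <chi_5*chi_2, chi_4> = (1/8)[1*(1)*conj(1) + 1*(exp(-I*pi/4))*conj(-1) + 1*(-I)*conj(1) + 1*(-exp(I*pi/4))*conj(-1) + 1*(-1)*conj(1) + 1*(exp(3*I*pi/4))*conj(-1) + 1*(I)*conj(1) + 1*(-exp(-3*I*pi/4))*conj(-1)]
      = (1/8)[(1) + (-exp(-I*pi/4)) + (-I) + (exp(I*pi/4)) + (-1) + (-exp(3*I*pi/4)) + (I) + (exp(-3*I*pi/4))] = 0/8 = 0
  <chi_5*chi_2, chi_5> = (1/8)[1*(1)*conj(1) + 1*(exp(-I*pi/4))*conj(exp(-3*I*pi/4)) + 1*(-I)*conj(I) + 1*(-exp(I*pi/4))*conj(exp(-I*pi/4)) + 1*(-1)*conj(-1) + 1*(exp(3*I*pi/4))*conj(exp(I*pi/4)) + 1*(I)*conj(-I) + 1*(-exp(-3*I*pi/4))*conj(exp(3*I*pi/4))]
      = (1/8)[(1) + (I) + (-1) + (-I) + (1) + (I) + (-1) + (-I)] = 0/8 = 0
  <chi_5*chi_2, chi_6> = (1/8)[1*(1)*conj(1) + 1*(exp(-I*pi/4))*conj(-I) + 1*(-I)*conj(-1) + 1*(-exp(I*pi/4))*conj(I) + 1*(-1)*conj(1) + 1*(exp(3*I*pi/4))*conj(-I) + 1*(I)*conj(-1) + 1*(-exp(-3*I*pi/4))*conj(I)]
      = (1/8)[(1) + (exp(I*pi/4)) + (I) + (exp(3*I*pi/4)) + (-1) + (exp(-3*I*pi/4)) + (-I) + (exp(-I*pi/4))] = 0/8 = 0
  <chi_5*chi_2, chi_7> = (1/8)[1*(1)*conj(1) + 1*(exp(-I*pi/4))*conj(exp(-I*pi/4)) + 1*(-I)*conj(-I) + 1*(-exp(I*pi/4))*conj(exp(-3*I*pi/4)) + 1*(-1)*conj(-1) + 1*(exp(3*I*pi/4))*conj(exp(3*I*pi/4)) + 1*(I)*conj(I) + 1*(-exp(-3*I*pi/4))*conj(exp(I*pi/4))]
      = (1/8)[(1) + (1) + (1) + (1) + (1) + (1) + (1) + (1)] = 8/8 = 1
(Exp terms are combined using exp(i*s)*conj(exp(i*t)) = exp(i*(s-t)), and sums of them are collapsed using the identity that for every m > 1 the m distinct m-th roots of unity sum to 0, e.g. 1 + exp(2*I*pi/3) + exp(-2*I*pi/3) = 0.)
Hence the multiplicities are chi_7: 1. Dimension check: dim(chi_5)*dim(chi_2) = 1*1 = 1 and sum (mult * dim) = 1*1 = 1.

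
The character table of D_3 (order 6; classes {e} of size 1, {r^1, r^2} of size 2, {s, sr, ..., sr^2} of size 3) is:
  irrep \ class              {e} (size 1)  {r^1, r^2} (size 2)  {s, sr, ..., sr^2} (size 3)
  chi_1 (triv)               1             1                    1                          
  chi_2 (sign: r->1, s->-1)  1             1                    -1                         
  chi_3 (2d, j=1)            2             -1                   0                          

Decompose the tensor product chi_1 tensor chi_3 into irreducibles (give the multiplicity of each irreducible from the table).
chi_1 tensor chi_3 = chi_3 (all other irreducibles have multiplicity 0).

Why: The character of a tensor product is the pointwise product (chi_1 * chi_3)(C) = chi_1(C) * chi_3(C):
  {e}: (1)*(2), {r^1, r^2}: (1)*(-1), {s, sr, ..., sr^2}: (1)*(0)
so (chi_1 * chi_3) takes values
  {e} -> 2, {r^1, r^2} -> -1, {s, sr, ..., sr^2} -> 0.
Now take the inner product of this character with each irreducible chi from the table, <chi_1*chi_3, chi> = (1/6) sum_C |C| (chi_1*chi_3)(C) conj(chi(C)):
  <chi_1*chi_3, chi_1> = (1/6)[1*(2)*conj(1) + 2*(-1)*conj(1) + 3*(0)*conj(1)]
      = (1/6)[(2) + (-2) + (0)] = 0/6 = 0
  <chi_1*chi_3, chi_2> = (1/6)[1*(2)*conj(1) + 2*(-1)*conj(1) + 3*(0)*conj(-1)]
      = (1/6)[(2) + (-2) + (0)] = 0/6 = 0
  <chi_1*chi_3, chi_3> = (1/6)[1*(2)*conj(2) + 2*(-1)*conj(-1) + 3*(0)*conj(0)]
      = (1/6)[(4) + (2) + (0)] = 6/6 = 1
Hence the multiplicities are chi_3: 1. Dimension check: dim(chi_1)*dim(chi_3) = 1*2 = 2 and sum (mult * dim) = 1*2 = 2.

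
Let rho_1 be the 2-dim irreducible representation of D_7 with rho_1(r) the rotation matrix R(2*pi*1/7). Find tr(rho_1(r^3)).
chi_{rho_1}(r^3) = 2*cos(2*pi*1*3/7) = -2*cos(pi/7)

Argument: rho_1(r^3) is rotation by angle 2*pi*1*3/7, whose trace is 2*cos(2*pi*1*3/7) = -2*cos(pi/7).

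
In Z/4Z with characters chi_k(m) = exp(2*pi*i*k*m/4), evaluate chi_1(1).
chi_1(1) = zeta_4^1 = I

Reasoning: chi_1(1) = zeta_4^(1*1) = zeta_4^1. Since zeta_4^4 = 1, this equals zeta_4^1 = exp(2*pi*i*1/4) = I.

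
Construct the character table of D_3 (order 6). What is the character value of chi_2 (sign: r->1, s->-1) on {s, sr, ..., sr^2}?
Conjugacy classes: {e} of size 1, {r^1, r^2} of size 2, {s, sr, ..., sr^2} of size 3.
Character table:
  irrep \ class              {e} (size 1)  {r^1, r^2} (size 2)  {s, sr, ..., sr^2} (size 3)
  chi_1 (triv)               1             1                    1                          
  chi_2 (sign: r->1, s->-1)  1             1                    -1                         
  chi_3 (2d, j=1)            2             -1                   0                          

Spot check: chi_2 (sign: r->1, s->-1) on {s, sr, ..., sr^2} = -1.

Reasoning: D_3 has order 2*3 = 6 with 3 conjugacy classes, hence 3 irreducibles. Sum of squared dims 1 + 1 + 4 = 6 = |G|. Linear characters come from the abelianisation; the 2-dimensional irreps have character r^k -> 2*cos(2*pi*j*k/3), reflections -> 0.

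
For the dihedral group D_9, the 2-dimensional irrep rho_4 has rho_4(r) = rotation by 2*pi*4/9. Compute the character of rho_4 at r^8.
chi_{rho_4}(r^8) = 2*cos(2*pi*4*8/9) = -2*cos(pi/9)

Reasoning: rho_4(r^8) is rotation by angle 2*pi*4*8/9, whose trace is 2*cos(2*pi*4*8/9) = -2*cos(pi/9).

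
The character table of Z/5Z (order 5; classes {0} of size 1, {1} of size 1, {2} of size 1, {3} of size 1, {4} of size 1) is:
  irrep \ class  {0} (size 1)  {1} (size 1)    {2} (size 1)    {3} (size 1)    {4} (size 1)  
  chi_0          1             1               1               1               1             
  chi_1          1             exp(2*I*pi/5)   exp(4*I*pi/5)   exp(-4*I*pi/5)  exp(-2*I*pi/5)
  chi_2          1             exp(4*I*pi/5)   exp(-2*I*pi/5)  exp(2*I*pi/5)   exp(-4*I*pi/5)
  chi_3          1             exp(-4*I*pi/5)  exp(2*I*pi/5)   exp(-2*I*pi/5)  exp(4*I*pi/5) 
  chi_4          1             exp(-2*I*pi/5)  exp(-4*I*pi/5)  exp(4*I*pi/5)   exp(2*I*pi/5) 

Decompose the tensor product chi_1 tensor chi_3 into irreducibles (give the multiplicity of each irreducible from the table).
chi_1 tensor chi_3 = chi_4 (all other irreducibles have multiplicity 0).

Details: The character of a tensor product is the pointwise product (chi_1 * chi_3)(C) = chi_1(C) * chi_3(C):
  {0}: (1)*(1), {1}: (exp(2*I*pi/5))*(exp(-4*I*pi/5)), {2}: (exp(4*I*pi/5))*(exp(2*I*pi/5)), {3}: (exp(-4*I*pi/5))*(exp(-2*I*pi/5)), {4}: (exp(-2*I*pi/5))*(exp(4*I*pi/5))
so (chi_1 * chi_3) takes values
  {0} -> 1, {1} -> exp(-2*I*pi/5), {2} -> exp(-4*I*pi/5), {3} -> exp(4*I*pi/5), {4} -> exp(2*I*pi/5).
Now take the inner product of this character with each irreducible chi from the table, <chi_1*chi_3, chi> = (1/5) sum_C |C| (chi_1*chi_3)(C) conj(chi(C)):
  <chi_1*chi_3, chi_0> = (1/5)[1*(1)*conj(1) + 1*(exp(-2*I*pi/5))*conj(1) + 1*(exp(-4*I*pi/5))*conj(1) + 1*(exp(4*I*pi/5))*conj(1) + 1*(exp(2*I*pi/5))*conj(1)]
      = (1/5)[(1) + (exp(-2*I*pi/5)) + (exp(-4*I*pi/5)) + (exp(4*I*pi/5)) + (exp(2*I*pi/5))] = 0/5 = 0
  <chi_1*chi_3, chi_1> = (1/5)[1*(1)*conj(1) + 1*(exp(-2*I*pi/5))*conj(exp(2*I*pi/5)) + 1*(exp(-4*I*pi/5))*conj(exp(4*I*pi/5)) + 1*(exp(4*I*pi/5))*conj(exp(-4*I*pi/5)) + 1*(exp(2*I*pi/5))*conj(exp(-2*I*pi/5))]
      = (1/5)[(1) + (exp(-4*I*pi/5)) + (exp(2*I*pi/5)) + (exp(-2*I*pi/5)) + (exp(4*I*pi/5))] = 0/5 = 0
  <chi_1*chi_3, chi_2> = (1/5)[1*(1)*conj(1) + 1*(exp(-2*I*pi/5))*conj(exp(4*I*pi/5)) + 1*(exp(-4*I*pi/5))*conj(exp(-2*I*pi/5)) + 1*(exp(4*I*pi/5))*conj(exp(2*I*pi/5)) + 1*(exp(2*I*pi/5))*conj(exp(-4*I*pi/5))]
      = (1/5)[(1) + (exp(4*I*pi/5)) + (exp(-2*I*pi/5)) + (exp(2*I*pi/5)) + (exp(-4*I*pi/5))] = 0/5 = 0
  <chi_1*chi_3, chi_3> = (1/5)[1*(1)*conj(1) + 1*(exp(-2*I*pi/5))*conj(exp(-4*I*pi/5)) + 1*(exp(-4*I*pi/5))*conj(exp(2*I*pi/5)) + 1*(exp(4*I*pi/5))*conj(exp(-2*I*pi/5)) + 1*(exp(2*I*pi/5))*conj(exp(4*I*pi/5))]
      = (1/5)[(1) + (exp(2*I*pi/5)) + (exp(4*I*pi/5)) + (exp(-4*I*pi/5)) + (exp(-2*I*pi/5))] = 0/5 = 0
  <chi_1*chi_3, chi_4> = (1/5)[1*(1)*conj(1) + 1*(exp(-2*I*pi/5))*conj(exp(-2*I*pi/5)) + 1*(exp(-4*I*pi/5))*conj(exp(-4*I*pi/5)) + 1*(exp(4*I*pi/5))*conj(exp(4*I*pi/5)) + 1*(exp(2*I*pi/5))*conj(exp(2*I*pi/5))]
      = (1/5)[(1) + (1) + (1) + (1) + (1)] = 5/5 = 1
(Exp terms are combined using exp(i*s)*conj(exp(i*t)) = exp(i*(s-t)), and sums of them are collapsed using the identity that for every m > 1 the m distinct m-th roots of unity sum to 0, e.g. 1 + exp(2*I*pi/3) + exp(-2*I*pi/3) = 0.)
Hence the multiplicities are chi_4: 1. Dimension check: dim(chi_1)*dim(chi_3) = 1*1 = 1 and sum (mult * dim) = 1*1 = 1.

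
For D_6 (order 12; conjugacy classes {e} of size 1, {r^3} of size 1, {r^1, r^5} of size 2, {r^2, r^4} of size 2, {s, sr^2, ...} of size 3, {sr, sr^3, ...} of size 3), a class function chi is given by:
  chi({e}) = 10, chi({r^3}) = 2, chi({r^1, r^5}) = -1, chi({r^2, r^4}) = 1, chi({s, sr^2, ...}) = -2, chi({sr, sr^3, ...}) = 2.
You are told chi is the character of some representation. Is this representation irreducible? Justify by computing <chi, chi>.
Not irreducible (reducible): <chi, chi> = 11 > 1.

Working: <chi, chi> = (1/|G|) sum_C |C| * |chi(C)|^2 = (1/12)[1*|10|^2 + 1*|2|^2 + 2*|-1|^2 + 2*|1|^2 + 3*|-2|^2 + 3*|2|^2]
  = (1/12)[(100) + (4) + (2) + (2) + (12) + (12)] = 132/12 = 11.
A character is irreducible iff <chi, chi> = 1, so this representation is reducible.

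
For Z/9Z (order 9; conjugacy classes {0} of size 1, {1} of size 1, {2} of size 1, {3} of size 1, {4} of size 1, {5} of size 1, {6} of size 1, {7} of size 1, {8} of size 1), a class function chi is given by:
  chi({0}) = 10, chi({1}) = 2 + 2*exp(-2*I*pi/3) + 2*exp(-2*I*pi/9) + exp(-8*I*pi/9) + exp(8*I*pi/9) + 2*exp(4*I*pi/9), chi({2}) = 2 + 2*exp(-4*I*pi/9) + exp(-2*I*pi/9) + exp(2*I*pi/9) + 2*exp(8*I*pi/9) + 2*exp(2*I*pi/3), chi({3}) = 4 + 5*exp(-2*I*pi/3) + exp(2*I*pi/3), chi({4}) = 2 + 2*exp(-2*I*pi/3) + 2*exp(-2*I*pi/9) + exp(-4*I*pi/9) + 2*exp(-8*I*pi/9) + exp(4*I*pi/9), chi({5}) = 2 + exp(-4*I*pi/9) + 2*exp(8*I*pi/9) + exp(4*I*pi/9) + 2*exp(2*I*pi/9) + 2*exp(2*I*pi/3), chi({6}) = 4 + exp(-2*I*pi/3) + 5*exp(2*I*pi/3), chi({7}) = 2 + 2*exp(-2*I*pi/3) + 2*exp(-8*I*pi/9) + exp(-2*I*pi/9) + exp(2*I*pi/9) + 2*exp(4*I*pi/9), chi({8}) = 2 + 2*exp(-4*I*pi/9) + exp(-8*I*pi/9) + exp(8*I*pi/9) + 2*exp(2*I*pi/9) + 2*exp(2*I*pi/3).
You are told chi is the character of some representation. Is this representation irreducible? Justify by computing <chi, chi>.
Not irreducible (reducible): <chi, chi> = 18 > 1.

<chi, chi> = (1/|G|) sum_C |C| * |chi(C)|^2 = (1/9)[1*|10|^2 + 1*|2 + 2*exp(-2*I*pi/3) + 2*exp(-2*I*pi/9) + exp(-8*I*pi/9) + exp(8*I*pi/9) + 2*exp(4*I*pi/9)|^2 + 1*|2 + 2*exp(-4*I*pi/9) + exp(-2*I*pi/9) + exp(2*I*pi/9) + 2*exp(8*I*pi/9) + 2*exp(2*I*pi/3)|^2 + 1*|4 + 5*exp(-2*I*pi/3) + exp(2*I*pi/3)|^2 + 1*|2 + 2*exp(-2*I*pi/3) + 2*exp(-2*I*pi/9) + exp(-4*I*pi/9) + 2*exp(-8*I*pi/9) + exp(4*I*pi/9)|^2 + 1*|2 + exp(-4*I*pi/9) + 2*exp(8*I*pi/9) + exp(4*I*pi/9) + 2*exp(2*I*pi/9) + 2*exp(2*I*pi/3)|^2 + 1*|4 + exp(-2*I*pi/3) + 5*exp(2*I*pi/3)|^2 + 1*|2 + 2*exp(-2*I*pi/3) + 2*exp(-8*I*pi/9) + exp(-2*I*pi/9) + exp(2*I*pi/9) + 2*exp(4*I*pi/9)|^2 + 1*|2 + 2*exp(-4*I*pi/9) + exp(-8*I*pi/9) + exp(8*I*pi/9) + 2*exp(2*I*pi/9) + 2*exp(2*I*pi/3)|^2]
  = (1/9)[(100) + (18 + 12*exp(-4*I*pi/9) + 12*exp(-2*I*pi/3) + 7*exp(-2*I*pi/9) + 10*exp(-8*I*pi/9) + 10*exp(8*I*pi/9) + 7*exp(2*I*pi/9) + 12*exp(2*I*pi/3) + 12*exp(4*I*pi/9)) + (18 + 12*exp(-2*I*pi/3) + 7*exp(-4*I*pi/9) + 10*exp(-2*I*pi/9) + 12*exp(-8*I*pi/9) + 12*exp(8*I*pi/9) + 10*exp(2*I*pi/9) + 7*exp(4*I*pi/9) + 12*exp(2*I*pi/3)) + (13) + (18 + 12*exp(-2*I*pi/3) + 10*exp(-4*I*pi/9) + 12*exp(-2*I*pi/9) + 7*exp(-8*I*pi/9) + 7*exp(8*I*pi/9) + 12*exp(2*I*pi/9) + 10*exp(4*I*pi/9) + 12*exp(2*I*pi/3)) + (18 + 12*exp(-2*I*pi/3) + 10*exp(-4*I*pi/9) + 12*exp(-2*I*pi/9) + 7*exp(-8*I*pi/9) + 7*exp(8*I*pi/9) + 12*exp(2*I*pi/9) + 10*exp(4*I*pi/9) + 12*exp(2*I*pi/3)) + (13) + (18 + 12*exp(-2*I*pi/3) + 7*exp(-4*I*pi/9) + 10*exp(-2*I*pi/9) + 12*exp(-8*I*pi/9) + 12*exp(8*I*pi/9) + 10*exp(2*I*pi/9) + 7*exp(4*I*pi/9) + 12*exp(2*I*pi/3)) + (18 + 12*exp(-4*I*pi/9) + 12*exp(-2*I*pi/3) + 7*exp(-2*I*pi/9) + 10*exp(-8*I*pi/9) + 10*exp(8*I*pi/9) + 7*exp(2*I*pi/9) + 12*exp(2*I*pi/3) + 12*exp(4*I*pi/9))] = 162/9 = 18.
(Exp terms are combined using exp(i*s)*conj(exp(i*t)) = exp(i*(s-t)), and sums of them are collapsed using the identity that for every m > 1 the m distinct m-th roots of unity sum to 0, e.g. 1 + exp(2*I*pi/3) + exp(-2*I*pi/3) = 0.)
A character is irreducible iff <chi, chi> = 1, so this representation is reducible.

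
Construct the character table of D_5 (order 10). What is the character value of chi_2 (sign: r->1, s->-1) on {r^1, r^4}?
Conjugacy classes: {e} of size 1, {r^1, r^4} of size 2, {r^2, r^3} of size 2, {s, sr, ..., sr^4} of size 5.
Character table:
  irrep \ class              {e} (size 1)  {r^1, r^4} (size 2)  {r^2, r^3} (size 2)  {s, sr, ..., sr^4} (size 5)
  chi_1 (triv)               1             1                    1                    1                          
  chi_2 (sign: r->1, s->-1)  1             1                    1                    -1                         
  chi_3 (2d, j=1)            2             -1/2 + sqrt(5)/2     -sqrt(5)/2 - 1/2     0                          
  chi_4 (2d, j=2)            2             -sqrt(5)/2 - 1/2     -1/2 + sqrt(5)/2     0                          

Spot check: chi_2 (sign: r->1, s->-1) on {r^1, r^4} = 1.

Working: D_5 has order 2*5 = 10 with 4 conjugacy classes, hence 4 irreducibles. Sum of squared dims 1 + 1 + 4 + 4 = 10 = |G|. Linear characters come from the abelianisation; the 2-dimensional irreps have character r^k -> 2*cos(2*pi*j*k/5), reflections -> 0.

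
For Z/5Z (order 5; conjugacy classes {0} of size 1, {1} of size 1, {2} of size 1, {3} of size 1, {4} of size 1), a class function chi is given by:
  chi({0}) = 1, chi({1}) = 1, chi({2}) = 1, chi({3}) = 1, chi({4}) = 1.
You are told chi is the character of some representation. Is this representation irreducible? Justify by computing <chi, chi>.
Irreducible: <chi, chi> = 1.

Why: <chi, chi> = (1/|G|) sum_C |C| * |chi(C)|^2 = (1/5)[1*|1|^2 + 1*|1|^2 + 1*|1|^2 + 1*|1|^2 + 1*|1|^2]
  = (1/5)[(1) + (1) + (1) + (1) + (1)] = 5/5 = 1.
(Exp terms are combined using exp(i*s)*conj(exp(i*t)) = exp(i*(s-t)), and sums of them are collapsed using the identity that for every m > 1 the m distinct m-th roots of unity sum to 0, e.g. 1 + exp(2*I*pi/3) + exp(-2*I*pi/3) = 0.)
A character is irreducible iff <chi, chi> = 1, so this representation is irreducible.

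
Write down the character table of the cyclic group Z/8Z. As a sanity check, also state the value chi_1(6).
Character table of Z/8Z (irreps indexed chi_0,...,chi_7 with chi_k(m) = zeta_8^(k*m), zeta_8 = exp(2*pi*i/8)):
  irrep \ class  {0} (size 1)  {1} (size 1)    {2} (size 1)  {3} (size 1)    {4} (size 1)  {5} (size 1)    {6} (size 1)  {7} (size 1)  
  chi_0          1             1               1             1               1             1               1             1             
  chi_1          1             exp(I*pi/4)     I             exp(3*I*pi/4)   -1            exp(-3*I*pi/4)  -I            exp(-I*pi/4)  
  chi_2          1             I               -1            -I              1             I               -1            -I            
  chi_3          1             exp(3*I*pi/4)   -I            exp(I*pi/4)     -1            exp(-I*pi/4)    I             exp(-3*I*pi/4)
  chi_4          1             -1              1             -1              1             -1              1             -1            
  chi_5          1             exp(-3*I*pi/4)  I             exp(-I*pi/4)    -1            exp(I*pi/4)     -I            exp(3*I*pi/4) 
  chi_6          1             -I              -1            I               1             -I              -1            I             
  chi_7          1             exp(-I*pi/4)    -I            exp(-3*I*pi/4)  -1            exp(3*I*pi/4)   I             exp(I*pi/4)   

Spot check: chi_1(6) = zeta_8^(1*6) = zeta_8^6 = -I.

Working: Z/8Z is abelian, so all 8 irreducible complex representations are 1-dimensional. They are given by chi_k(m) = zeta_8^(k*m) for k = 0,...,7. Row orthogonality: sum_m chi_k(m) conj(chi_l(m)) = 8 * [k = l].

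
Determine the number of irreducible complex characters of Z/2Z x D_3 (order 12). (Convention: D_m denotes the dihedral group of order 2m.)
6

The number of irreducible complex representations of a finite group equals its number of conjugacy classes. For a direct product, #classes(G x H) = #classes(G) * #classes(H). Z/2Z has 2 classes (abelian), D_3 has 3 classes, so 2 * 3 = 6, so Z/2Z x D_3 (order 12) has exactly 6 irreducible complex representations.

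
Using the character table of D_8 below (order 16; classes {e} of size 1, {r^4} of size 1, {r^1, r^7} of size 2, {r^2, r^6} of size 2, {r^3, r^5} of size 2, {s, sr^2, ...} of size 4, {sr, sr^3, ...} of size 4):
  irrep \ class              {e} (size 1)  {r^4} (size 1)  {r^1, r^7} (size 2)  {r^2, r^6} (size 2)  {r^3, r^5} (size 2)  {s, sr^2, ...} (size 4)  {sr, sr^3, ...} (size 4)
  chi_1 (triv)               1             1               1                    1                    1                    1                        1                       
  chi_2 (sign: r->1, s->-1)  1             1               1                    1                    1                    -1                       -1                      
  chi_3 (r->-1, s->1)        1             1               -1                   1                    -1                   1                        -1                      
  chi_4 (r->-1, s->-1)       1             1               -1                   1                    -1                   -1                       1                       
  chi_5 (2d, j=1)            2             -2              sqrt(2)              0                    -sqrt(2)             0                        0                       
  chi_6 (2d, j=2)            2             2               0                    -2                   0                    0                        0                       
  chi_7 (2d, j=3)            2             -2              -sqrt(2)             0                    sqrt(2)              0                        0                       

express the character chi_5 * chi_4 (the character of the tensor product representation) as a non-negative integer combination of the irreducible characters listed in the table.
chi_5 tensor chi_4 = chi_7 (all other irreducibles have multiplicity 0).

Argument: The character of a tensor product is the pointwise product (chi_5 * chi_4)(C) = chi_5(C) * chi_4(C):
  {e}: (2)*(1), {r^4}: (-2)*(1), {r^1, r^7}: (sqrt(2))*(-1), {r^2, r^6}: (0)*(1), {r^3, r^5}: (-sqrt(2))*(-1), {s, sr^2, ...}: (0)*(-1), {sr, sr^3, ...}: (0)*(1)
so (chi_5 * chi_4) takes values
  {e} -> 2, {r^4} -> -2, {r^1, r^7} -> -sqrt(2), {r^2, r^6} -> 0, {r^3, r^5} -> sqrt(2), {s, sr^2, ...} -> 0, {sr, sr^3, ...} -> 0.
Now take the inner product of this character with each irreducible chi from the table, <chi_5*chi_4, chi> = (1/16) sum_C |C| (chi_5*chi_4)(C) conj(chi(C)):
  <chi_5*chi_4, chi_1> = (1/16)[1*(2)*conj(1) + 1*(-2)*conj(1) + 2*(-sqrt(2))*conj(1) + 2*(0)*conj(1) + 2*(sqrt(2))*conj(1) + 4*(0)*conj(1) + 4*(0)*conj(1)]
      = (1/16)[(2) + (-2) + (-2*sqrt(2)) + (0) + (2*sqrt(2)) + (0) + (0)] = 0/16 = 0
  <chi_5*chi_4, chi_2> = (1/16)[1*(2)*conj(1) + 1*(-2)*conj(1) + 2*(-sqrt(2))*conj(1) + 2*(0)*conj(1) + 2*(sqrt(2))*conj(1) + 4*(0)*conj(-1) + 4*(0)*conj(-1)]
      = (1/16)[(2) + (-2) + (-2*sqrt(2)) + (0) + (2*sqrt(2)) + (0) + (0)] = 0/16 = 0
  <chi_5*chi_4, chi_3> = (1/16)[1*(2)*conj(1) + 1*(-2)*conj(1) + 2*(-sqrt(2))*conj(-1) + 2*(0)*conj(1) + 2*(sqrt(2))*conj(-1) + 4*(0)*conj(1) + 4*(0)*conj(-1)]
      = (1/16)[(2) + (-2) + (2*sqrt(2)) + (0) + (-2*sqrt(2)) + (0) + (0)] = 0/16 = 0
  <chi_5*chi_4, chi_4> = (1/16)[1*(2)*conj(1) + 1*(-2)*conj(1) + 2*(-sqrt(2))*conj(-1) + 2*(0)*conj(1) + 2*(sqrt(2))*conj(-1) + 4*(0)*conj(-1) + 4*(0)*conj(1)]
      = (1/16)[(2) + (-2) + (2*sqrt(2)) + (0) + (-2*sqrt(2)) + (0) + (0)] = 0/16 = 0
  <chi_5*chi_4, chi_5> = (1/16)[1*(2)*conj(2) + 1*(-2)*conj(-2) + 2*(-sqrt(2))*conj(sqrt(2)) + 2*(0)*conj(0) + 2*(sqrt(2))*conj(-sqrt(2)) + 4*(0)*conj(0) + 4*(0)*conj(0)]
      = (1/16)[(4) + (4) + (-4) + (0) + (-4) + (0) + (0)] = 0/16 = 0
  <chi_5*chi_4, chi_6> = (1/16)[1*(2)*conj(2) + 1*(-2)*conj(2) + 2*(-sqrt(2))*conj(0) + 2*(0)*conj(-2) + 2*(sqrt(2))*conj(0) + 4*(0)*conj(0) + 4*(0)*conj(0)]
      = (1/16)[(4) + (-4) + (0) + (0) + (0) + (0) + (0)] = 0/16 = 0
  <chi_5*chi_4, chi_7> = (1/16)[1*(2)*conj(2) + 1*(-2)*conj(-2) + 2*(-sqrt(2))*conj(-sqrt(2)) + 2*(0)*conj(0) + 2*(sqrt(2))*conj(sqrt(2)) + 4*(0)*conj(0) + 4*(0)*conj(0)]
      = (1/16)[(4) + (4) + (4) + (0) + (4) + (0) + (0)] = 16/16 = 1
Hence the multiplicities are chi_7: 1. Dimension check: dim(chi_5)*dim(chi_4) = 2*1 = 2 and sum (mult * dim) = 1*2 = 2.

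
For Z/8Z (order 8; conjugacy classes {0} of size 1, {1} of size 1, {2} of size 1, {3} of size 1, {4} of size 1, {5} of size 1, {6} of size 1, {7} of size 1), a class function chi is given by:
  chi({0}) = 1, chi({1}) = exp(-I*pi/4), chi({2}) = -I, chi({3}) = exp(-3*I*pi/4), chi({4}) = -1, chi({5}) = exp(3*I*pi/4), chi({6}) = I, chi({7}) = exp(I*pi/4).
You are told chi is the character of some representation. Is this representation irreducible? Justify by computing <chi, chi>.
Irreducible: <chi, chi> = 1.

Argument: <chi, chi> = (1/|G|) sum_C |C| * |chi(C)|^2 = (1/8)[1*|1|^2 + 1*|exp(-I*pi/4)|^2 + 1*|-I|^2 + 1*|exp(-3*I*pi/4)|^2 + 1*|-1|^2 + 1*|exp(3*I*pi/4)|^2 + 1*|I|^2 + 1*|exp(I*pi/4)|^2]
  = (1/8)[(1) + (1) + (1) + (1) + (1) + (1) + (1) + (1)] = 8/8 = 1.
(Exp terms are combined using exp(i*s)*conj(exp(i*t)) = exp(i*(s-t)), and sums of them are collapsed using the identity that for every m > 1 the m distinct m-th roots of unity sum to 0, e.g. 1 + exp(2*I*pi/3) + exp(-2*I*pi/3) = 0.)
A character is irreducible iff <chi, chi> = 1, so this representation is irreducible.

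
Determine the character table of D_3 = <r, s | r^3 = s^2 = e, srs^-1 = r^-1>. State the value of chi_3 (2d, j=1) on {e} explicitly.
Conjugacy classes: {e} of size 1, {r^1, r^2} of size 2, {s, sr, ..., sr^2} of size 3.
Character table:
  irrep \ class              {e} (size 1)  {r^1, r^2} (size 2)  {s, sr, ..., sr^2} (size 3)
  chi_1 (triv)               1             1                    1                          
  chi_2 (sign: r->1, s->-1)  1             1                    -1                         
  chi_3 (2d, j=1)            2             -1                   0                          

Spot check: chi_3 (2d, j=1) on {e} = 2.

Proof sketch: D_3 has order 2*3 = 6 with 3 conjugacy classes, hence 3 irreducibles. Sum of squared dims 1 + 1 + 4 = 6 = |G|. Linear characters come from the abelianisation; the 2-dimensional irreps have character r^k -> 2*cos(2*pi*j*k/3), reflections -> 0.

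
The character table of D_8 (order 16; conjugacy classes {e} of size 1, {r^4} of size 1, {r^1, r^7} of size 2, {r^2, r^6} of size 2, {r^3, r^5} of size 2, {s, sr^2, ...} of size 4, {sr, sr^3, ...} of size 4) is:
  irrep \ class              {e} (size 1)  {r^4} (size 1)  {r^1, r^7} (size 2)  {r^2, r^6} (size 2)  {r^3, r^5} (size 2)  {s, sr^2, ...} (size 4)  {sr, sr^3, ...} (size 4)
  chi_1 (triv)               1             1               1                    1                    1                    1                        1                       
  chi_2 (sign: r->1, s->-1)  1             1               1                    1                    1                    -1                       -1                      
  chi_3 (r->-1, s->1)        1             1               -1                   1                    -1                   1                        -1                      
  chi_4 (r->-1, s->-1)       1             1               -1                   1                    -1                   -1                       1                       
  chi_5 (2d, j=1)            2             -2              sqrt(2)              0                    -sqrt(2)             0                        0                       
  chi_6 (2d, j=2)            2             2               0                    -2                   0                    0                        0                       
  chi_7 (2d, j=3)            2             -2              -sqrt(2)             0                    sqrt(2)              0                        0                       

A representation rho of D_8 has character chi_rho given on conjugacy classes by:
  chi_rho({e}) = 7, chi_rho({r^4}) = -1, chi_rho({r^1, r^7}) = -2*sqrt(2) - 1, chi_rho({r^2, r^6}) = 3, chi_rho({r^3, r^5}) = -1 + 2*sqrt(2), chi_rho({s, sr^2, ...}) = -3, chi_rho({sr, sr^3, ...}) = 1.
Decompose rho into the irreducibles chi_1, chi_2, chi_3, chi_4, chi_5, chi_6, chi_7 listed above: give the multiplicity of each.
Multiplicities: chi_1: 0, chi_2: 1, chi_3: 0, chi_4: 2, chi_5: 0, chi_6: 0, chi_7: 2.

Proof sketch: Use <chi_rho, chi> = (1/|G|) sum_C |C| * chi_rho(C) * conj(chi(C)) with |G| = 16 for each irreducible chi in the table:
  <chi_rho, chi_1> = (1/16)[1*(7)*conj(1) + 1*(-1)*conj(1) + 2*(-2*sqrt(2) - 1)*conj(1) + 2*(3)*conj(1) + 2*(-1 + 2*sqrt(2))*conj(1) + 4*(-3)*conj(1) + 4*(1)*conj(1)]
      = (1/16)[(7) + (-1) + (-4*sqrt(2) - 2) + (6) + (-2 + 4*sqrt(2)) + (-12) + (4)] = 0/16 = 0
  <chi_rho, chi_2> = (1/16)[1*(7)*conj(1) + 1*(-1)*conj(1) + 2*(-2*sqrt(2) - 1)*conj(1) + 2*(3)*conj(1) + 2*(-1 + 2*sqrt(2))*conj(1) + 4*(-3)*conj(-1) + 4*(1)*conj(-1)]
      = (1/16)[(7) + (-1) + (-4*sqrt(2) - 2) + (6) + (-2 + 4*sqrt(2)) + (12) + (-4)] = 16/16 = 1
  <chi_rho, chi_3> = (1/16)[1*(7)*conj(1) + 1*(-1)*conj(1) + 2*(-2*sqrt(2) - 1)*conj(-1) + 2*(3)*conj(1) + 2*(-1 + 2*sqrt(2))*conj(-1) + 4*(-3)*conj(1) + 4*(1)*conj(-1)]
      = (1/16)[(7) + (-1) + (2 + 4*sqrt(2)) + (6) + (2 - 4*sqrt(2)) + (-12) + (-4)] = 0/16 = 0
  <chi_rho, chi_4> = (1/16)[1*(7)*conj(1) + 1*(-1)*conj(1) + 2*(-2*sqrt(2) - 1)*conj(-1) + 2*(3)*conj(1) + 2*(-1 + 2*sqrt(2))*conj(-1) + 4*(-3)*conj(-1) + 4*(1)*conj(1)]
      = (1/16)[(7) + (-1) + (2 + 4*sqrt(2)) + (6) + (2 - 4*sqrt(2)) + (12) + (4)] = 32/16 = 2
  <chi_rho, chi_5> = (1/16)[1*(7)*conj(2) + 1*(-1)*conj(-2) + 2*(-2*sqrt(2) - 1)*conj(sqrt(2)) + 2*(3)*conj(0) + 2*(-1 + 2*sqrt(2))*conj(-sqrt(2)) + 4*(-3)*conj(0) + 4*(1)*conj(0)]
      = (1/16)[(14) + (2) + (-8 - 2*sqrt(2)) + (0) + (-8 + 2*sqrt(2)) + (0) + (0)] = 0/16 = 0
  <chi_rho, chi_6> = (1/16)[1*(7)*conj(2) + 1*(-1)*conj(2) + 2*(-2*sqrt(2) - 1)*conj(0) + 2*(3)*conj(-2) + 2*(-1 + 2*sqrt(2))*conj(0) + 4*(-3)*conj(0) + 4*(1)*conj(0)]
      = (1/16)[(14) + (-2) + (0) + (-12) + (0) + (0) + (0)] = 0/16 = 0
  <chi_rho, chi_7> = (1/16)[1*(7)*conj(2) + 1*(-1)*conj(-2) + 2*(-2*sqrt(2) - 1)*conj(-sqrt(2)) + 2*(3)*conj(0) + 2*(-1 + 2*sqrt(2))*conj(sqrt(2)) + 4*(-3)*conj(0) + 4*(1)*conj(0)]
      = (1/16)[(14) + (2) + (2*sqrt(2) + 8) + (0) + (8 - 2*sqrt(2)) + (0) + (0)] = 32/16 = 2
Dimension check: dim(rho) = sum (mult * dim) = 0*1 + 1*1 + 0*1 + 2*1 + 0*2 + 0*2 + 2*2 = 7 = chi_rho(e) = 7.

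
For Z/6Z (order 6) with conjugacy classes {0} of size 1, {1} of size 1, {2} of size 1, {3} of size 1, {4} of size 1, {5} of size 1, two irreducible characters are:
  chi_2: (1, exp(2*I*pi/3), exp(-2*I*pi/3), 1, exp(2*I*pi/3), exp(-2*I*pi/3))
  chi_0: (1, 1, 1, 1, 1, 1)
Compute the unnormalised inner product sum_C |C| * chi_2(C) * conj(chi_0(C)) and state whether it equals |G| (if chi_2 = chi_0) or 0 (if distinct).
Sum = 0; so <chi_2, chi_0> = 0 (distinct irreducibles are orthogonal).

Reasoning: Compute term by term over conjugacy classes (|C| * chi_2(C) * conj(chi_0(C))):
  1*(1)*conj(1) + 1*(exp(2*I*pi/3))*conj(1) + 1*(exp(-2*I*pi/3))*conj(1) + 1*(1)*conj(1) + 1*(exp(2*I*pi/3))*conj(1) + 1*(exp(-2*I*pi/3))*conj(1)
  = (1) + (exp(2*I*pi/3)) + (exp(-2*I*pi/3)) + (1) + (exp(2*I*pi/3)) + (exp(-2*I*pi/3))
  = 0.
(Exp terms are combined using exp(i*s)*conj(exp(i*t)) = exp(i*(s-t)), and sums of them are collapsed using the identity that for every m > 1 the m distinct m-th roots of unity sum to 0, e.g. 1 + exp(2*I*pi/3) + exp(-2*I*pi/3) = 0.)
Dividing by |G| = 6 gives 0/6 = 0, matching the row-orthogonality relation <chi_2, chi_0> = [chi_2 = chi_0].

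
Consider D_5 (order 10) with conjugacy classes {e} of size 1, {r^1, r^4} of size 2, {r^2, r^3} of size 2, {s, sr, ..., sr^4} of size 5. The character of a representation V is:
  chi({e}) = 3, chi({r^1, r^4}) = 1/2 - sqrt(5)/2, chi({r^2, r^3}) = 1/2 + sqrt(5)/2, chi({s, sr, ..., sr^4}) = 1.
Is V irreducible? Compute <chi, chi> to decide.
Not irreducible (reducible): <chi, chi> = 2 > 1.

Derivation: <chi, chi> = (1/|G|) sum_C |C| * |chi(C)|^2 = (1/10)[1*|3|^2 + 2*|1/2 - sqrt(5)/2|^2 + 2*|1/2 + sqrt(5)/2|^2 + 5*|1|^2]
  = (1/10)[(9) + (3 - sqrt(5)) + (sqrt(5) + 3) + (5)] = 20/10 = 2.
A character is irreducible iff <chi, chi> = 1, so this representation is reducible.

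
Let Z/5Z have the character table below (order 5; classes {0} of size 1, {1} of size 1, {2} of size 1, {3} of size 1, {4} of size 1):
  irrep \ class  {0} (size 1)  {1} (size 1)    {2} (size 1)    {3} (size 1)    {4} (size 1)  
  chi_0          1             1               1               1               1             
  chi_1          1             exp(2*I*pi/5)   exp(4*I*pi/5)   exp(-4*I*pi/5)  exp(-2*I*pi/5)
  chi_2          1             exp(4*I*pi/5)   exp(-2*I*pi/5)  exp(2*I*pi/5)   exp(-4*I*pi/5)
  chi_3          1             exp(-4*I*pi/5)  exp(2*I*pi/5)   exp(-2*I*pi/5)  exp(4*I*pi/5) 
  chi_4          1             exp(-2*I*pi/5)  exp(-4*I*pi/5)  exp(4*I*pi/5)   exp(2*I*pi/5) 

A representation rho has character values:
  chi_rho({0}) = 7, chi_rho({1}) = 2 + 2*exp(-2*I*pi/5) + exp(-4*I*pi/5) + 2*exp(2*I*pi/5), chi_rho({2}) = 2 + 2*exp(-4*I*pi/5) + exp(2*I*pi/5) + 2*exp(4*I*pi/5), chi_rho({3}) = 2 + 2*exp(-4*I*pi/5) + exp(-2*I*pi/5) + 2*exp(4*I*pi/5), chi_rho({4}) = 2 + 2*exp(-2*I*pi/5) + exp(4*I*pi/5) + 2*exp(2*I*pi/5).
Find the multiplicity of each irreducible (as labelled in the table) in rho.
Multiplicities: chi_0: 2, chi_1: 2, chi_2: 0, chi_3: 1, chi_4: 2.

Solution. Use <chi_rho, chi> = (1/|G|) sum_C |C| * chi_rho(C) * conj(chi(C)) with |G| = 5 for each irreducible chi in the table:
  <chi_rho, chi_0> = (1/5)[1*(7)*conj(1) + 1*(2 + 2*exp(-2*I*pi/5) + exp(-4*I*pi/5) + 2*exp(2*I*pi/5))*conj(1) + 1*(2 + 2*exp(-4*I*pi/5) + exp(2*I*pi/5) + 2*exp(4*I*pi/5))*conj(1) + 1*(2 + 2*exp(-4*I*pi/5) + exp(-2*I*pi/5) + 2*exp(4*I*pi/5))*conj(1) + 1*(2 + 2*exp(-2*I*pi/5) + exp(4*I*pi/5) + 2*exp(2*I*pi/5))*conj(1)]
      = (1/5)[(7) + (2 + 2*exp(-2*I*pi/5) + exp(-4*I*pi/5) + 2*exp(2*I*pi/5)) + (2 + 2*exp(-4*I*pi/5) + exp(2*I*pi/5) + 2*exp(4*I*pi/5)) + (2 + 2*exp(-4*I*pi/5) + exp(-2*I*pi/5) + 2*exp(4*I*pi/5)) + (2 + 2*exp(-2*I*pi/5) + exp(4*I*pi/5) + 2*exp(2*I*pi/5))] = 10/5 = 2
  <chi_rho, chi_1> = (1/5)[1*(7)*conj(1) + 1*(2 + 2*exp(-2*I*pi/5) + exp(-4*I*pi/5) + 2*exp(2*I*pi/5))*conj(exp(2*I*pi/5)) + 1*(2 + 2*exp(-4*I*pi/5) + exp(2*I*pi/5) + 2*exp(4*I*pi/5))*conj(exp(4*I*pi/5)) + 1*(2 + 2*exp(-4*I*pi/5) + exp(-2*I*pi/5) + 2*exp(4*I*pi/5))*conj(exp(-4*I*pi/5)) + 1*(2 + 2*exp(-2*I*pi/5) + exp(4*I*pi/5) + 2*exp(2*I*pi/5))*conj(exp(-2*I*pi/5))]
      = (1/5)[(7) + (2 + 2*exp(-2*I*pi/5) + 2*exp(-4*I*pi/5) + exp(4*I*pi/5)) + (2 + 2*exp(-4*I*pi/5) + exp(-2*I*pi/5) + 2*exp(2*I*pi/5)) + (2 + 2*exp(-2*I*pi/5) + exp(2*I*pi/5) + 2*exp(4*I*pi/5)) + (2 + exp(-4*I*pi/5) + 2*exp(4*I*pi/5) + 2*exp(2*I*pi/5))] = 10/5 = 2
  <chi_rho, chi_2> = (1/5)[1*(7)*conj(1) + 1*(2 + 2*exp(-2*I*pi/5) + exp(-4*I*pi/5) + 2*exp(2*I*pi/5))*conj(exp(4*I*pi/5)) + 1*(2 + 2*exp(-4*I*pi/5) + exp(2*I*pi/5) + 2*exp(4*I*pi/5))*conj(exp(-2*I*pi/5)) + 1*(2 + 2*exp(-4*I*pi/5) + exp(-2*I*pi/5) + 2*exp(4*I*pi/5))*conj(exp(2*I*pi/5)) + 1*(2 + 2*exp(-2*I*pi/5) + exp(4*I*pi/5) + 2*exp(2*I*pi/5))*conj(exp(-4*I*pi/5))]
      = (1/5)[(7) + (2*exp(-2*I*pi/5) + 2*exp(-4*I*pi/5) + exp(2*I*pi/5) + 2*exp(4*I*pi/5)) + (2*exp(-2*I*pi/5) + 2*exp(-4*I*pi/5) + exp(4*I*pi/5) + 2*exp(2*I*pi/5)) + (2*exp(-2*I*pi/5) + exp(-4*I*pi/5) + 2*exp(4*I*pi/5) + 2*exp(2*I*pi/5)) + (2*exp(-4*I*pi/5) + exp(-2*I*pi/5) + 2*exp(4*I*pi/5) + 2*exp(2*I*pi/5))] = 0/5 = 0
  <chi_rho, chi_3> = (1/5)[1*(7)*conj(1) + 1*(2 + 2*exp(-2*I*pi/5) + exp(-4*I*pi/5) + 2*exp(2*I*pi/5))*conj(exp(-4*I*pi/5)) + 1*(2 + 2*exp(-4*I*pi/5) + exp(2*I*pi/5) + 2*exp(4*I*pi/5))*conj(exp(2*I*pi/5)) + 1*(2 + 2*exp(-4*I*pi/5) + exp(-2*I*pi/5) + 2*exp(4*I*pi/5))*conj(exp(-2*I*pi/5)) + 1*(2 + 2*exp(-2*I*pi/5) + exp(4*I*pi/5) + 2*exp(2*I*pi/5))*conj(exp(4*I*pi/5))]
      = (1/5)[(7) + (1 + 2*exp(-4*I*pi/5) + 2*exp(4*I*pi/5) + 2*exp(2*I*pi/5)) + (1 + 2*exp(-2*I*pi/5) + 2*exp(4*I*pi/5) + 2*exp(2*I*pi/5)) + (1 + 2*exp(-2*I*pi/5) + 2*exp(-4*I*pi/5) + 2*exp(2*I*pi/5)) + (1 + 2*exp(-2*I*pi/5) + 2*exp(-4*I*pi/5) + 2*exp(4*I*pi/5))] = 5/5 = 1
  <chi_rho, chi_4> = (1/5)[1*(7)*conj(1) + 1*(2 + 2*exp(-2*I*pi/5) + exp(-4*I*pi/5) + 2*exp(2*I*pi/5))*conj(exp(-2*I*pi/5)) + 1*(2 + 2*exp(-4*I*pi/5) + exp(2*I*pi/5) + 2*exp(4*I*pi/5))*conj(exp(-4*I*pi/5)) + 1*(2 + 2*exp(-4*I*pi/5) + exp(-2*I*pi/5) + 2*exp(4*I*pi/5))*conj(exp(4*I*pi/5)) + 1*(2 + 2*exp(-2*I*pi/5) + exp(4*I*pi/5) + 2*exp(2*I*pi/5))*conj(exp(2*I*pi/5))]
      = (1/5)[(7) + (2 + exp(-2*I*pi/5) + 2*exp(4*I*pi/5) + 2*exp(2*I*pi/5)) + (2 + 2*exp(-2*I*pi/5) + exp(-4*I*pi/5) + 2*exp(4*I*pi/5)) + (2 + 2*exp(-4*I*pi/5) + exp(4*I*pi/5) + 2*exp(2*I*pi/5)) + (2 + 2*exp(-2*I*pi/5) + 2*exp(-4*I*pi/5) + exp(2*I*pi/5))] = 10/5 = 2
(Exp terms are combined using exp(i*s)*conj(exp(i*t)) = exp(i*(s-t)), and sums of them are collapsed using the identity that for every m > 1 the m distinct m-th roots of unity sum to 0, e.g. 1 + exp(2*I*pi/3) + exp(-2*I*pi/3) = 0.)
Dimension check: dim(rho) = sum (mult * dim) = 2*1 + 2*1 + 0*1 + 1*1 + 2*1 = 7 = chi_rho(e) = 7.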